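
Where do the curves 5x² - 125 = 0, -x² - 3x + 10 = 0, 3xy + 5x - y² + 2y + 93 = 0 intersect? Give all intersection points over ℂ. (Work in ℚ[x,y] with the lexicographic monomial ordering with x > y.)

Compute a lex Gröbner basis by Buchberger's algorithm.
f_1 = 5x² - 125, LT = x².
f_2 = -x² - 3x + 10, LT = x².
f_3 = 3xy + 5x - y² + 2y + 93, LT = xy.

S(f_1,f_2): lcm = x². S = -3x - 15.
  leading term x: no divisor's leading term divides it; move -3x to the remainder.
  leading term 1: no divisor's leading term divides it; move -15 to the remainder.
  remainder -3x - 15 ≠ 0; add h_4 = -3x - 15 to the basis.

S(f_1,f_3): lcm = x²y. S = -5/3x² + ⅓xy² - ⅔xy - 31x - 25y.
  leading term x²: subtract (-⅓)·f_1 from -5/3x² + ⅓xy² - ⅔xy - 31x - 25y → ⅓xy² - ⅔xy - 31x - 25y - 125/3
  leading term xy²: subtract (1/9y)·f_3 from ⅓xy² - ⅔xy - 31x - 25y - 125/3 → -11/9xy - 31x + 1/9y³ - 2/9y² - 106/3y - 125/3
  leading term xy: subtract (-11/27)·f_3 from -11/9xy - 31x + 1/9y³ - 2/9y² - 106/3y - 125/3 → -782/27x + 1/9y³ - 17/27y² - 932/27y - 34/9
  leading term x: subtract (782/81)·h_4 from -782/27x + 1/9y³ - 17/27y² - 932/27y - 34/9 → 1/9y³ - 17/27y² - 932/27y + 3808/27
  leading term y³: no divisor's leading term divides it; move 1/9y³ to the remainder.
  leading term y²: no divisor's leading term divides it; move -17/27y² to the remainder.
  leading term y: no divisor's leading term divides it; move -932/27y to the remainder.
  leading term 1: no divisor's leading term divides it; move 3808/27 to the remainder.
  remainder 1/9y³ - 17/27y² - 932/27y + 3808/27 ≠ 0; add h_5 = 1/9y³ - 17/27y² - 932/27y + 3808/27 to the basis.

S(f_2,f_3): lcm = x²y. S = -5/3x² + ⅓xy² + 7/3xy - 31x - 10y.
  leading term x²: subtract (-⅓)·f_1 from -5/3x² + ⅓xy² + 7/3xy - 31x - 10y → ⅓xy² + 7/3xy - 31x - 10y - 125/3
  leading term xy²: subtract (1/9y)·f_3 from ⅓xy² + 7/3xy - 31x - 10y - 125/3 → 16/9xy - 31x + 1/9y³ - 2/9y² - 61/3y - 125/3
  leading term xy: subtract (16/27)·f_3 from 16/9xy - 31x + 1/9y³ - 2/9y² - 61/3y - 125/3 → -917/27x + 1/9y³ + 10/27y² - 581/27y - 871/9
  leading term x: subtract (917/81)·h_4 from -917/27x + 1/9y³ + 10/27y² - 581/27y - 871/9 → 1/9y³ + 10/27y² - 581/27y + 1972/27
  leading term y³: subtract (1)·h_5 from 1/9y³ + 10/27y² - 581/27y + 1972/27 → y² + 13y - 68
  leading term y²: no divisor's leading term divides it; move y² to the remainder.
  leading term y: no divisor's leading term divides it; move 13y to the remainder.
  leading term 1: no divisor's leading term divides it; move -68 to the remainder.
  remainder y² + 13y - 68 ≠ 0; add h_6 = y² + 13y - 68 to the basis.

S(f_1,h_4): lcm = x². S = -5x - 25.
  leading term x: subtract (5/3)·h_4 from -5x - 25 → 0
  remainder 0.

S(f_2,h_4): lcm = x². S = -2x - 10.
  leading term x: subtract (⅔)·h_4 from -2x - 10 → 0
  remainder 0.

S(f_3,h_4): lcm = xy. S = 5/3x - ⅓y² - 13/3y + 31.
  leading term x: subtract (-5/9)·h_4 from 5/3x - ⅓y² - 13/3y + 31 → -⅓y² - 13/3y + 68/3
  leading term y²: subtract (-⅓)·h_6 from -⅓y² - 13/3y + 68/3 → 0
  remainder 0.

S(f_1,h_5): leading monomials are coprime, so the S-polynomial reduces to 0 (Buchberger's first criterion).
S(f_2,h_5): leading monomials are coprime, so the S-polynomial reduces to 0 (Buchberger's first criterion).
S(f_3,h_5): lcm = xy³. S = 22/3xy² + 932/3xy - 3808/3x - ⅓y⁴ + ⅔y³ + 31y².
  leading term xy²: subtract (22/9y)·f_3 from 22/3xy² + 932/3xy - 3808/3x - ⅓y⁴ + ⅔y³ + 31y² → 2686/9xy - 3808/3x - ⅓y⁴ + 28/9y³ + 235/9y² - 682/3y
  leading term xy: subtract (2686/27)·f_3 from 2686/9xy - 3808/3x - ⅓y⁴ + 28/9y³ + 235/9y² - 682/3y → -47702/27x - ⅓y⁴ + 28/9y³ + 3391/27y² - 11510/27y - 83266/9
  leading term x: subtract (47702/81)·h_4 from -47702/27x - ⅓y⁴ + 28/9y³ + 3391/27y² - 11510/27y - 83266/9 → -⅓y⁴ + 28/9y³ + 3391/27y² - 11510/27y - 11288/27
  leading term y⁴: subtract (-3y)·h_5 from -⅓y⁴ + 28/9y³ + 3391/27y² - 11510/27y - 11288/27 → 11/9y³ + 595/27y² - 86/27y - 11288/27
  leading term y³: subtract (11)·h_5 from 11/9y³ + 595/27y² - 86/27y - 11288/27 → 782/27y² + 10166/27y - 53176/27
  leading term y²: subtract (782/27)·h_6 from 782/27y² + 10166/27y - 53176/27 → 0
  remainder 0.

S(h_4,h_5): leading monomials are coprime, so the S-polynomial reduces to 0 (Buchberger's first criterion).
S(f_1,h_6): leading monomials are coprime, so the S-polynomial reduces to 0 (Buchberger's first criterion).
S(f_2,h_6): leading monomials are coprime, so the S-polynomial reduces to 0 (Buchberger's first criterion).
S(f_3,h_6): lcm = xy². S = -34/3xy + 68x - ⅓y³ + ⅔y² + 31y.
  leading term xy: subtract (-34/9)·f_3 from -34/3xy + 68x - ⅓y³ + ⅔y² + 31y → 782/9x - ⅓y³ - 28/9y² + 347/9y + 1054/3
  leading term x: subtract (-782/27)·h_4 from 782/9x - ⅓y³ - 28/9y² + 347/9y + 1054/3 → -⅓y³ - 28/9y² + 347/9y - 748/9
  leading term y³: subtract (-3)·h_5 from -⅓y³ - 28/9y² + 347/9y - 748/9 → -5y² - 65y + 340
  leading term y²: subtract (-5)·h_6 from -5y² - 65y + 340 → 0
  remainder 0.

S(h_4,h_6): leading monomials are coprime, so the S-polynomial reduces to 0 (Buchberger's first criterion).
S(h_5,h_6): lcm = y³. S = -56/3y² - 728/3y + 3808/3.
  leading term y²: subtract (-56/3)·h_6 from -56/3y² - 728/3y + 3808/3 → 0
  remainder 0.

Every S-polynomial of the final basis reduces to 0, so we have a Gröbner basis.
Inter-reduce: drop elements whose leading term is divisible by another's, tail-reduce, and make monic.
Reduced Gröbner basis: {x + 5, y² + 13y - 68}.

The lex basis is triangular: the last element involves only y. Solving y² + 13y - 68 = 0 gives y ∈ {-17, 4}; substituting each value into the earlier elements determines the remaining variables.
  y = -17: the earlier basis element becomes x + 5 = 0, giving x = -5 — point (-5, -17).
  y = 4: the earlier basis element becomes x + 5 = 0, giving x = -5 — point (-5, 4).

{(-5, -17), (-5, 4)}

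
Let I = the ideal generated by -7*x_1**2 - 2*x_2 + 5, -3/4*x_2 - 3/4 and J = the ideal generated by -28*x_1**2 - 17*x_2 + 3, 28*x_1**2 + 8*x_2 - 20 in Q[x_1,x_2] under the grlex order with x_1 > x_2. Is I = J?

No, the ideals differ.

Equality of ideals is decidable: compute both reduced Gröbner bases (unique for the ordering) and check whether they agree.
Buchberger on the first generating set:
f_1 = -7*x_1**2 - 2*x_2 + 5, LT = x_1**2.
f_2 = -3/4*x_2 - 3/4, LT = x_2.

The S-polynomials (S(f_1,f_2)) all reduce to 0 modulo the current basis, so we have a Gröbner basis.
Inter-reduce: drop elements whose leading term is divisible by another's, tail-reduce, and make monic.
Reduced Gröbner basis: {x_1**2 - 1, x_2 + 1}.

Buchberger on the second generating set:
h_1 = -28*x_1**2 - 17*x_2 + 3, LT = x_1**2.
h_2 = 28*x_1**2 + 8*x_2 - 20, LT = x_1**2.

S(h_1,h_2): lcm = x_1**2. S = 9/28*x_2 + 17/28.
  reduce S modulo (h_1, h_2):
  remainder 9/28*x_2 + 17/28 ≠ 0; add k_3 = 9/28*x_2 + 17/28 to the basis.

The other S-polynomials (S(h_1,k_3), S(h_2,k_3)) all reduce to 0 modulo the current basis, so we have a Gröbner basis.
Inter-reduce: drop elements whose leading term is divisible by another's, tail-reduce, and make monic.
Reduced Gröbner basis: {x_1**2 - 79/63, x_2 + 17/9}.

The bases are distinct; the ideals are different.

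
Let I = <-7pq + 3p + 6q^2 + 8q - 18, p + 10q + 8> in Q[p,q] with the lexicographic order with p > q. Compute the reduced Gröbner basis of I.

f_1 = -7pq + 3p + 6q^2 + 8q - 18, LT = pq.
f_2 = p + 10q + 8, LT = p.

S(f_1,f_2): lcm = pq. S = -3/7p - 76/7q^2 - 64/7q + 18/7.
  reduce S modulo (f_1, f_2):
  remainder -76/7q^2 - 34/7q + 6 ≠ 0; add g_3 = -76/7q^2 - 34/7q + 6 to the basis.

The other S-polynomials (S(f_1,g_3), S(f_2,g_3)) all reduce to 0 modulo the current basis, so we have a Gröbner basis.
Inter-reduce: drop elements whose leading term is divisible by another's, tail-reduce, and make monic.

G = {p + 10q + 8, q^2 + 17/38q - 21/38}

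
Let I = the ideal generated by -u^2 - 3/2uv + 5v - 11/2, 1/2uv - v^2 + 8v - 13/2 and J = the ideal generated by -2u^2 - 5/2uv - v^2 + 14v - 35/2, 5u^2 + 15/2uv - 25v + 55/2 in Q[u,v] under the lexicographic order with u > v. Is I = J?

No, the ideals differ.

Two ideals are equal iff their reduced Gröbner bases coincide (the reduced basis is unique for a fixed ordering).
Buchberger on the first generating set:
f_1 = -u^2 - 3/2uv + 5v - 11/2, LT = u^2.
f_2 = 1/2uv - v^2 + 8v - 13/2, LT = uv.

S(f_1,f_2): lcm = u^2v. S = 7/2uv^2 - 16uv + 13u - 5v^2 + 11/2v.
  leading term uv^2: subtract (7v)·f_2 from 7/2uv^2 - 16uv + 13u - 5v^2 + 11/2v → -16uv + 13u + 7v^3 - 61v^2 + 51v
  leading term uv: subtract (-32)·f_2 from -16uv + 13u + 7v^3 - 61v^2 + 51v → 13u + 7v^3 - 93v^2 + 307v - 208
  leading term u: no divisor's leading term divides it; move 13u to the remainder.
  leading term v^3: no divisor's leading term divides it; move 7v^3 to the remainder.
  leading term v^2: no divisor's leading term divides it; move -93v^2 to the remainder.
  leading term v: no divisor's leading term divides it; move 307v to the remainder.
  leading term 1: no divisor's leading term divides it; move -208 to the remainder.
  remainder 13u + 7v^3 - 93v^2 + 307v - 208 ≠ 0; add g_3 = 13u + 7v^3 - 93v^2 + 307v - 208 to the basis.

S(f_1,g_3): lcm = u^2. S = -7/13uv^3 + 93/13uv^2 - 575/26uv + 16u - 5v + 11/2.
  leading term uv^3: subtract (-14/13v^2)·f_2 from -7/13uv^3 + 93/13uv^2 - 575/26uv + 16u - 5v + 11/2 → 93/13uv^2 - 575/26uv + 16u - 14/13v^4 + 112/13v^3 - 7v^2 - 5v + 11/2
  leading term uv^2: subtract (186/13v)·f_2 from 93/13uv^2 - 575/26uv + 16u - 14/13v^4 + 112/13v^3 - 7v^2 - 5v + 11/2 → -575/26uv + 16u - 14/13v^4 + 298/13v^3 - 1579/13v^2 + 88v + 11/2
  leading term uv: subtract (-575/13)·f_2 from -575/26uv + 16u - 14/13v^4 + 298/13v^3 - 1579/13v^2 + 88v + 11/2 → 16u - 14/13v^4 + 298/13v^3 - 2154/13v^2 + 5744/13v - 282
  leading term u: subtract (16/13)·g_3 from 16u - 14/13v^4 + 298/13v^3 - 2154/13v^2 + 5744/13v - 282 → -14/13v^4 + 186/13v^3 - 666/13v^2 + 64v - 26
  leading term v^4: no divisor's leading term divides it; move -14/13v^4 to the remainder.
  leading term v^3: no divisor's leading term divides it; move 186/13v^3 to the remainder.
  leading term v^2: no divisor's leading term divides it; move -666/13v^2 to the remainder.
  leading term v: no divisor's leading term divides it; move 64v to the remainder.
  leading term 1: no divisor's leading term divides it; move -26 to the remainder.
  remainder -14/13v^4 + 186/13v^3 - 666/13v^2 + 64v - 26 ≠ 0; add g_4 = -14/13v^4 + 186/13v^3 - 666/13v^2 + 64v - 26 to the basis.

The other S-polynomials (S(f_2,g_3), S(f_1,g_4), S(f_2,g_4), S(g_3,g_4)) all reduce to 0 modulo the current basis, so we have a Gröbner basis.
Inter-reduce: drop elements whose leading term is divisible by another's, tail-reduce, and make monic.
Reduced Gröbner basis: {u + 7/13v^3 - 93/13v^2 + 307/13v - 16, v^4 - 93/7v^3 + 333/7v^2 - 416/7v + 169/7}.

Buchberger on the second generating set:
h_1 = -2u^2 - 5/2uv - v^2 + 14v - 35/2, LT = u^2.
h_2 = 5u^2 + 15/2uv - 25v + 55/2, LT = u^2.

S(h_1,h_2): lcm = u^2. S = -1/4uv + 1/2v^2 - 2v + 13/4.
  leading term uv: no divisor's leading term divides it; move -1/4uv to the remainder.
  leading term v^2: no divisor's leading term divides it; move 1/2v^2 to the remainder.
  leading term v: no divisor's leading term divides it; move -2v to the remainder.
  leading term 1: no divisor's leading term divides it; move 13/4 to the remainder.
  remainder -1/4uv + 1/2v^2 - 2v + 13/4 ≠ 0; add k_3 = -1/4uv + 1/2v^2 - 2v + 13/4 to the basis.

S(h_1,k_3): lcm = u^2v. S = 13/4uv^2 - 8uv + 13u + 1/2v^3 - 7v^2 + 35/4v.
  leading term uv^2: subtract (-13v)·k_3 from 13/4uv^2 - 8uv + 13u + 1/2v^3 - 7v^2 + 35/4v → -8uv + 13u + 7v^3 - 33v^2 + 51v
  leading term uv: subtract (32)·k_3 from -8uv + 13u + 7v^3 - 33v^2 + 51v → 13u + 7v^3 - 49v^2 + 115v - 104
  leading term u: no divisor's leading term divides it; move 13u to the remainder.
  leading term v^3: no divisor's leading term divides it; move 7v^3 to the remainder.
  leading term v^2: no divisor's leading term divides it; move -49v^2 to the remainder.
  leading term v: no divisor's leading term divides it; move 115v to the remainder.
  leading term 1: no divisor's leading term divides it; move -104 to the remainder.
  remainder 13u + 7v^3 - 49v^2 + 115v - 104 ≠ 0; add k_4 = 13u + 7v^3 - 49v^2 + 115v - 104 to the basis.

S(h_1,k_4): lcm = u^2. S = -7/13uv^3 + 49/13uv^2 - 395/52uv + 8u + 1/2v^2 - 7v + 35/4.
  leading term uv^3: subtract (28/13v^2)·k_3 from -7/13uv^3 + 49/13uv^2 - 395/52uv + 8u + 1/2v^2 - 7v + 35/4 → 49/13uv^2 - 395/52uv + 8u - 14/13v^4 + 56/13v^3 - 13/2v^2 - 7v + 35/4
  leading term uv^2: subtract (-196/13v)·k_3 from 49/13uv^2 - 395/52uv + 8u - 14/13v^4 + 56/13v^3 - 13/2v^2 - 7v + 35/4 → -395/52uv + 8u - 14/13v^4 + 154/13v^3 - 953/26v^2 + 42v + 35/4
  leading term uv: subtract (395/13)·k_3 from -395/52uv + 8u - 14/13v^4 + 154/13v^3 - 953/26v^2 + 42v + 35/4 → 8u - 14/13v^4 + 154/13v^3 - 674/13v^2 + 1336/13v - 90
  leading term u: subtract (8/13)·k_4 from 8u - 14/13v^4 + 154/13v^3 - 674/13v^2 + 1336/13v - 90 → -14/13v^4 + 98/13v^3 - 282/13v^2 + 32v - 26
  leading term v^4: no divisor's leading term divides it; move -14/13v^4 to the remainder.
  leading term v^3: no divisor's leading term divides it; move 98/13v^3 to the remainder.
  leading term v^2: no divisor's leading term divides it; move -282/13v^2 to the remainder.
  leading term v: no divisor's leading term divides it; move 32v to the remainder.
  leading term 1: no divisor's leading term divides it; move -26 to the remainder.
  remainder -14/13v^4 + 98/13v^3 - 282/13v^2 + 32v - 26 ≠ 0; add k_5 = -14/13v^4 + 98/13v^3 - 282/13v^2 + 32v - 26 to the basis.

The other S-polynomials (S(h_2,k_3), S(h_2,k_4), S(k_3,k_4), S(h_1,k_5), S(h_2,k_5), S(k_3,k_5), S(k_4,k_5)) all reduce to 0 modulo the current basis, so we have a Gröbner basis.
Inter-reduce: drop elements whose leading term is divisible by another's, tail-reduce, and make monic.
Reduced Gröbner basis: {u + 7/13v^3 - 49/13v^2 + 115/13v - 8, v^4 - 7v^3 + 141/7v^2 - 208/7v + 169/7}.

The bases are distinct; the ideals are different.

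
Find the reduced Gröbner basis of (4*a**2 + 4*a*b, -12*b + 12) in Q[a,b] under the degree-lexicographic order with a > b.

f_1 = 4*a**2 + 4*a*b, LT = a**2.
f_2 = -12*b + 12, LT = b.

S(f_1,f_2): leading monomials are coprime, so the S-polynomial reduces to 0 (Buchberger's first criterion).
Every S-polynomial of the final basis reduces to 0, so we have a Gröbner basis.

G = {a**2 + a, b - 1}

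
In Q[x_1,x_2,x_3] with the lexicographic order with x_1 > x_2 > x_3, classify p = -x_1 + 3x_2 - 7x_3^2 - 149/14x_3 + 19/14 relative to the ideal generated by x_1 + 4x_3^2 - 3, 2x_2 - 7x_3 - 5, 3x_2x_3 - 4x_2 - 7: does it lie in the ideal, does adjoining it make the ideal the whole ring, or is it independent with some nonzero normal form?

Adjoining -x_1 + 3x_2 - 7x_3^2 - 149/14x_3 + 19/14 makes the ideal the whole ring: the system is inconsistent.

First compute the reduced Gröbner basis of I by Buchberger's algorithm.
f_1 = x_1 + 4x_3^2 - 3, LT = x_1.
f_2 = 2x_2 - 7x_3 - 5, LT = x_2.
f_3 = 3x_2x_3 - 4x_2 - 7, LT = x_2x_3.

S(f_1,f_2): leading monomials are coprime, so the S-polynomial reduces to 0 (Buchberger's first criterion).
S(f_1,f_3): leading monomials are coprime, so the S-polynomial reduces to 0 (Buchberger's first criterion).
S(f_2,f_3): lcm = x_2x_3. S = 4/3x_2 - 7/2x_3^2 - 5/2x_3 + 7/3.
  leading term x_2: subtract (2/3)·f_2 from 4/3x_2 - 7/2x_3^2 - 5/2x_3 + 7/3 → -7/2x_3^2 + 13/6x_3 + 17/3
  leading term x_3^2: no divisor's leading term divides it; move -7/2x_3^2 to the remainder.
  leading term x_3: no divisor's leading term divides it; move 13/6x_3 to the remainder.
  leading term 1: no divisor's leading term divides it; move 17/3 to the remainder.
  remainder -7/2x_3^2 + 13/6x_3 + 17/3 ≠ 0; add h_4 = -7/2x_3^2 + 13/6x_3 + 17/3 to the basis.

S(f_1,h_4): leading monomials are coprime, so the S-polynomial reduces to 0 (Buchberger's first criterion).
S(f_2,h_4): leading monomials are coprime, so the S-polynomial reduces to 0 (Buchberger's first criterion).
S(f_3,h_4): lcm = x_2x_3^2. S = -5/7x_2x_3 + 34/21x_2 - 7/3x_3.
  leading term x_2x_3: subtract (-5/14x_3)·f_2 from -5/7x_2x_3 + 34/21x_2 - 7/3x_3 → 34/21x_2 - 5/2x_3^2 - 173/42x_3
  leading term x_2: subtract (17/21)·f_2 from 34/21x_2 - 5/2x_3^2 - 173/42x_3 → -5/2x_3^2 + 65/42x_3 + 85/21
  leading term x_3^2: subtract (5/7)·h_4 from -5/2x_3^2 + 65/42x_3 + 85/21 → 0
  remainder 0.

Every S-polynomial of the final basis reduces to 0, so we have a Gröbner basis.
Inter-reduce: drop elements whose leading term is divisible by another's, tail-reduce, and make monic.
Reduced Gröbner basis: {x_1 + 52/21x_3 + 73/21, x_2 - 7/2x_3 - 5/2, x_3^2 - 13/21x_3 - 34/21}.
Label its elements g_1 = x_1 + 52/21x_3 + 73/21, g_2 = x_2 - 7/2x_3 - 5/2, g_3 = x_3^2 - 13/21x_3 - 34/21.

Reduce p = -x_1 + 3x_2 - 7x_3^2 - 149/14x_3 + 19/14 modulo G:
  leading term x_1: subtract (-1)·g_1 from -x_1 + 3x_2 - 7x_3^2 - 149/14x_3 + 19/14 → 3x_2 - 7x_3^2 - 49/6x_3 + 29/6
  leading term x_2: subtract (3)·g_2 from 3x_2 - 7x_3^2 - 49/6x_3 + 29/6 → -7x_3^2 + 7/3x_3 + 37/3
  leading term x_3^2: subtract (-7)·g_3 from -7x_3^2 + 7/3x_3 + 37/3 → -2x_3 + 1
  leading term x_3: no divisor's leading term divides it; move -2x_3 to the remainder.
  leading term 1: no divisor's leading term divides it; move 1 to the remainder.
  normal form = -2x_3 + 1.
The normal form is nonzero, so p ∉ I. Since p minus its normal form lies in I, I + (p) = I + (r) where r = -2x_3 + 1; decide whether this ideal is the whole ring.
Run Buchberger on G together with r (pairs among the g_i already reduce to 0 since G is a Gröbner basis):
g_1 = x_1 + 52/21x_3 + 73/21, LT = x_1.
g_2 = x_2 - 7/2x_3 - 5/2, LT = x_2.
g_3 = x_3^2 - 13/21x_3 - 34/21, LT = x_3^2.
r = -2x_3 + 1, LT = x_3.

S(g_1,g_2): leading monomials are coprime, so the S-polynomial reduces to 0 (Buchberger's first criterion).
S(g_1,g_3): leading monomials are coprime, so the S-polynomial reduces to 0 (Buchberger's first criterion).
S(g_1,r): leading monomials are coprime, so the S-polynomial reduces to 0 (Buchberger's first criterion).
S(g_2,g_3): leading monomials are coprime, so the S-polynomial reduces to 0 (Buchberger's first criterion).
S(g_2,r): leading monomials are coprime, so the S-polynomial reduces to 0 (Buchberger's first criterion).
S(g_3,r): lcm = x_3^2. S = -5/42x_3 - 34/21.
  leading term x_3: subtract (5/84)·r from -5/42x_3 - 34/21 → -47/28
  leading term 1: no divisor's leading term divides it; move -47/28 to the remainder.
  remainder -47/28 ≠ 0; add m_5 = -47/28 to the basis.

S(g_1,m_5): leading monomials are coprime, so the S-polynomial reduces to 0 (Buchberger's first criterion).
S(g_2,m_5): leading monomials are coprime, so the S-polynomial reduces to 0 (Buchberger's first criterion).
S(g_3,m_5): leading monomials are coprime, so the S-polynomial reduces to 0 (Buchberger's first criterion).
S(r,m_5): leading monomials are coprime, so the S-polynomial reduces to 0 (Buchberger's first criterion).
Every S-polynomial of the final basis reduces to 0, so we have a Gröbner basis.
Inter-reduce: drop elements whose leading term is divisible by another's, tail-reduce, and make monic.
Reduced Gröbner basis: {1}.
The reduced Gröbner basis of I + (p) is {1}: the ideal is the whole ring, so the enlarged system has no common solution — adjoining p is inconsistent.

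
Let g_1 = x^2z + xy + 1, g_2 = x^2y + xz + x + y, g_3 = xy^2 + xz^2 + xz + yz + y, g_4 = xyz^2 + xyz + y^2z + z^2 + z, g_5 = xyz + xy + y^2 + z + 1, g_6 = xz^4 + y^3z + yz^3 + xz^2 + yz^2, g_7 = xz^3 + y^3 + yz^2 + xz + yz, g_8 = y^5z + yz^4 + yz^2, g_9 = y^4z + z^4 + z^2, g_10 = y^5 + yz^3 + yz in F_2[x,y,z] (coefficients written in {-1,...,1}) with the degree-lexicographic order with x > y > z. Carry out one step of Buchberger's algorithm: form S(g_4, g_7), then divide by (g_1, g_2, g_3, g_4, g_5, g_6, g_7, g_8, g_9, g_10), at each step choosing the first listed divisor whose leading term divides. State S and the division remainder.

S(g_4, g_7) = xyz^2 + y^4 + xyz + y^2z + z^3 + z^2; remainder on division = y^4 + z^3 + z.

lcm(LM(g_4), LM(g_7)) = xyz^3.
S = (lcm/LT(g_4))·g_4 − (lcm/LT(g_7))·g_7 = xyz^2 + y^4 + xyz + y^2z + z^3 + z^2.
Reduce S modulo (g_1, g_2, g_3, g_4, g_5, g_6, g_7, g_8, g_9, g_10) in that order:
  leading term xyz^2: subtract (1)·g_4 from xyz^2 + y^4 + xyz + y^2z + z^3 + z^2 → y^4 + z^3 + z
  leading term y^4: no divisor's leading term divides it; move y^4 to the remainder.
  leading term z^3: no divisor's leading term divides it; move z^3 to the remainder.
  leading term z: no divisor's leading term divides it; move z to the remainder.
The remainder y^4 + z^3 + z is nonzero, so it would be added as the next basis element.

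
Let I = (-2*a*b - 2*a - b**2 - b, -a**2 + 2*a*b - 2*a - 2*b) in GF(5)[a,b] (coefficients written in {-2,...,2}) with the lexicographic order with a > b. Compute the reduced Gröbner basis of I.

Buchberger's algorithm terminates because the ascending chain of leading-term ideals stabilizes.

f_1 = -2*a*b - 2*a - b**2 - b, LT = a*b.
f_2 = -a**2 + 2*a*b - 2*a - 2*b, LT = a**2.

S(f_1,f_2): lcm = a**2*b. S = a**2 + a*b - 2*b**2.
  leading term a**2: subtract (-1)·f_2 from a**2 + a*b - 2*b**2 → -2*a*b - 2*a - 2*b**2 - 2*b
  leading term a*b: subtract (1)·f_1 from -2*a*b - 2*a - 2*b**2 - 2*b → -b**2 - b
  leading term b**2: no divisor's leading term divides it; move -b**2 to the remainder.
  leading term b: no divisor's leading term divides it; move -b to the remainder.
  remainder -b**2 - b ≠ 0; add g_3 = -b**2 - b to the basis.

The other S-polynomials (S(f_1,g_3), S(f_2,g_3)) all reduce to 0 modulo the current basis, so we have a Gröbner basis.

G = {a**2 - a + 2*b, a*b + a, b**2 + b}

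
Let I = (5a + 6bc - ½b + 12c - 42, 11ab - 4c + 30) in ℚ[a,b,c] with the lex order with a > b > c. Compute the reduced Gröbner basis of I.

This is the nonlinear analogue of row-reducing a linear system.

f_1 = 5a + 6bc - ½b + 12c - 42, LT = a.
f_2 = 11ab - 4c + 30, LT = ab.

S(f_1,f_2): lcm = ab. S = 6/5b²c - 1/10b² + 12/5bc - 42/5b + 4/11c - 30/11.
  reduce S modulo (f_1, f_2):
  remainder 6/5b²c - 1/10b² + 12/5bc - 42/5b + 4/11c - 30/11 ≠ 0; add g_3 = 6/5b²c - 1/10b² + 12/5bc - 42/5b + 4/11c - 30/11 to the basis.

The other S-polynomials (S(f_1,g_3), S(f_2,g_3)) all reduce to 0 modulo the current basis, so we have a Gröbner basis.
Inter-reduce: drop elements whose leading term is divisible by another's, tail-reduce, and make monic.

G = {a + 6/5bc - 1/10b + 12/5c - 42/5, b²c - 1/12b² + 2bc - 7b + 10/33c - 25/11}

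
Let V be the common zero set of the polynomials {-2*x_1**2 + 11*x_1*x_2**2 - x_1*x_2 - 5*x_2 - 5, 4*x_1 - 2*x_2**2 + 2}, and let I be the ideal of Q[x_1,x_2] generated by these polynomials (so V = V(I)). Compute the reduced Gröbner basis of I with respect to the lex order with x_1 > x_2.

G = {x_1 - 1/2*x_2**2 + 1/2, x_2**4 - 1/10*x_2**3 - 9/10*x_2**2 - 9/10*x_2 - 11/10}

f_1 = -2*x_1**2 + 11*x_1*x_2**2 - x_1*x_2 - 5*x_2 - 5, LT = x_1**2.
f_2 = 4*x_1 - 2*x_2**2 + 2, LT = x_1.

S(f_1,f_2): lcm = x_1**2. S = -5*x_1*x_2**2 + 1/2*x_1*x_2 - 1/2*x_1 + 5/2*x_2 + 5/2.
  leading term x_1*x_2**2: subtract (-5/4*x_2**2)·f_2 from -5*x_1*x_2**2 + 1/2*x_1*x_2 - 1/2*x_1 + 5/2*x_2 + 5/2 → 1/2*x_1*x_2 - 1/2*x_1 - 5/2*x_2**4 + 5/2*x_2**2 + 5/2*x_2 + 5/2
  leading term x_1*x_2: subtract (1/8*x_2)·f_2 from 1/2*x_1*x_2 - 1/2*x_1 - 5/2*x_2**4 + 5/2*x_2**2 + 5/2*x_2 + 5/2 → -1/2*x_1 - 5/2*x_2**4 + 1/4*x_2**3 + 5/2*x_2**2 + 9/4*x_2 + 5/2
  leading term x_1: subtract (-1/8)·f_2 from -1/2*x_1 - 5/2*x_2**4 + 1/4*x_2**3 + 5/2*x_2**2 + 9/4*x_2 + 5/2 → -5/2*x_2**4 + 1/4*x_2**3 + 9/4*x_2**2 + 9/4*x_2 + 11/4
  leading term x_2**4: no divisor's leading term divides it; move -5/2*x_2**4 to the remainder.
  leading term x_2**3: no divisor's leading term divides it; move 1/4*x_2**3 to the remainder.
  leading term x_2**2: no divisor's leading term divides it; move 9/4*x_2**2 to the remainder.
  leading term x_2: no divisor's leading term divides it; move 9/4*x_2 to the remainder.
  leading term 1: no divisor's leading term divides it; move 11/4 to the remainder.
  remainder -5/2*x_2**4 + 1/4*x_2**3 + 9/4*x_2**2 + 9/4*x_2 + 11/4 ≠ 0; add g_3 = -5/2*x_2**4 + 1/4*x_2**3 + 9/4*x_2**2 + 9/4*x_2 + 11/4 to the basis.

The other S-polynomials (S(f_1,g_3), S(f_2,g_3)) all reduce to 0 modulo the current basis, so we have a Gröbner basis.
Inter-reduce: drop elements whose leading term is divisible by another's, tail-reduce, and make monic.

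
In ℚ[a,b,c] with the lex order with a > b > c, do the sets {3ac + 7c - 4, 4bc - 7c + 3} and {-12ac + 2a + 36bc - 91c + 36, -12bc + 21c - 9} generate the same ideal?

No, the ideals differ.

Two ideals are equal iff their reduced Gröbner bases coincide (the reduced basis is unique for a fixed ordering).
Buchberger on the first generating set:
f_1 = 3ac + 7c - 4, LT = ac.
f_2 = 4bc - 7c + 3, LT = bc.

S(f_1,f_2): lcm = abc. S = 7/4ac - ¾a + 7/3bc - 4/3b.
  leading term ac: subtract (7/12)·f_1 from 7/4ac - ¾a + 7/3bc - 4/3b → -¾a + 7/3bc - 4/3b - 49/12c + 7/3
  leading term a: no divisor's leading term divides it; move -¾a to the remainder.
  leading term bc: subtract (7/12)·f_2 from 7/3bc - 4/3b - 49/12c + 7/3 → -4/3b + 7/12
  leading term b: no divisor's leading term divides it; move -4/3b to the remainder.
  leading term 1: no divisor's leading term divides it; move 7/12 to the remainder.
  remainder -¾a - 4/3b + 7/12 ≠ 0; add g_3 = -¾a - 4/3b + 7/12 to the basis.

The other S-polynomials (S(f_1,g_3), S(f_2,g_3)) all reduce to 0 modulo the current basis, so we have a Gröbner basis.
Inter-reduce: drop elements whose leading term is divisible by another's, tail-reduce, and make monic.
Reduced Gröbner basis: {a + 16/9b - 7/9, bc - 7/4c + ¾}.

Buchberger on the second generating set:
h_1 = -12ac + 2a + 36bc - 91c + 36, LT = ac.
h_2 = -12bc + 21c - 9, LT = bc.

S(h_1,h_2): lcm = abc. S = -⅙ab + 7/4ac - ¾a - 3b²c + 91/12bc - 3b.
  leading term ab: no divisor's leading term divides it; move -⅙ab to the remainder.
  leading term ac: subtract (-7/48)·h_1 from 7/4ac - ¾a - 3b²c + 91/12bc - 3b → -11/24a - 3b²c + 77/6bc - 3b - 637/48c + 21/4
  leading term a: no divisor's leading term divides it; move -11/24a to the remainder.
  leading term b²c: subtract (¼b)·h_2 from -3b²c + 77/6bc - 3b - 637/48c + 21/4 → 91/12bc - ¾b - 637/48c + 21/4
  leading term bc: subtract (-91/144)·h_2 from 91/12bc - ¾b - 637/48c + 21/4 → -¾b - 7/16
  leading term b: no divisor's leading term divides it; move -¾b to the remainder.
  leading term 1: no divisor's leading term divides it; move -7/16 to the remainder.
  remainder -⅙ab - 11/24a - ¾b - 7/16 ≠ 0; add k_3 = -⅙ab - 11/24a - ¾b - 7/16 to the basis.

The other S-polynomials (S(h_1,k_3), S(h_2,k_3)) all reduce to 0 modulo the current basis, so we have a Gröbner basis.
Inter-reduce: drop elements whose leading term is divisible by another's, tail-reduce, and make monic.
Reduced Gröbner basis: {ab + 11/4a + 9/2b + 21/8, ac - ⅙a + 7/3c - ¾, bc - 7/4c + ¾}.

Since the reduced bases disagree, the two ideals are not the same.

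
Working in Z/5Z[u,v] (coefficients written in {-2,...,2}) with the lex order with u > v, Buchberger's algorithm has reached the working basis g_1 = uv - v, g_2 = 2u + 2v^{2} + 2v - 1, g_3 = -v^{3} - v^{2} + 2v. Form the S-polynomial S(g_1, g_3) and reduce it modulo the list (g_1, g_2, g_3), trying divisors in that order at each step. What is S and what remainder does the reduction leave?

lcm(LM(g_1), LM(g_3)) = uv^{3}.
S = (lcm/LT(g_1))·g_1 − (lcm/LT(g_3))·g_3 = -uv^{2} + 2uv - v^{3}.
Reduce S modulo (g_1, g_2, g_3) in that order:
  leading term uv^{2}: subtract (-v)·g_1 from -uv^{2} + 2uv - v^{3} → 2uv - v^{3} - v^{2}
  leading term uv: subtract (2)·g_1 from 2uv - v^{3} - v^{2} → -v^{3} - v^{2} + 2v
  leading term v^{3}: subtract (1)·g_3 from -v^{3} - v^{2} + 2v → 0
The remainder is 0, so this S-polynomial contributes no new basis element.

S(g_1, g_3) = -uv^{2} + 2uv - v^{3}; remainder on division = 0.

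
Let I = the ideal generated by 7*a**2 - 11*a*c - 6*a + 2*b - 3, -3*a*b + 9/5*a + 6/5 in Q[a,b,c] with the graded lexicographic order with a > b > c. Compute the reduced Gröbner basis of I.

f_1 = 7*a**2 - 11*a*c - 6*a + 2*b - 3, LT = a**2.
f_2 = -3*a*b + 9/5*a + 6/5, LT = a*b.

S(f_1,f_2): lcm = a**2*b. S = -11/7*a*b*c + 3/5*a**2 - 6/7*a*b + 2/7*b**2 + 2/5*a - 3/7*b.
  leading term a*b*c: subtract (11/21*c)·f_2 from -11/7*a*b*c + 3/5*a**2 - 6/7*a*b + 2/7*b**2 + 2/5*a - 3/7*b → 3/5*a**2 - 6/7*a*b - 33/35*a*c + 2/7*b**2 + 2/5*a - 3/7*b - 22/35*c
  leading term a**2: subtract (3/35)·f_1 from 3/5*a**2 - 6/7*a*b - 33/35*a*c + 2/7*b**2 + 2/5*a - 3/7*b - 22/35*c → -6/7*a*b + 2/7*b**2 + 32/35*a - 3/5*b - 22/35*c + 9/35
  leading term a*b: subtract (2/7)·f_2 from -6/7*a*b + 2/7*b**2 + 32/35*a - 3/5*b - 22/35*c + 9/35 → 2/7*b**2 + 2/5*a - 3/5*b - 22/35*c - 3/35
  leading term b**2: no divisor's leading term divides it; move 2/7*b**2 to the remainder.
  leading term a: no divisor's leading term divides it; move 2/5*a to the remainder.
  leading term b: no divisor's leading term divides it; move -3/5*b to the remainder.
  leading term c: no divisor's leading term divides it; move -22/35*c to the remainder.
  leading term 1: no divisor's leading term divides it; move -3/35 to the remainder.
  remainder 2/7*b**2 + 2/5*a - 3/5*b - 22/35*c - 3/35 ≠ 0; add g_3 = 2/7*b**2 + 2/5*a - 3/5*b - 22/35*c - 3/35 to the basis.

The other S-polynomials (S(f_1,g_3), S(f_2,g_3)) all reduce to 0 modulo the current basis, so we have a Gröbner basis.

G = {a**2 - 11/7*a*c - 6/7*a + 2/7*b - 3/7, a*b - 3/5*a - 2/5, b**2 + 7/5*a - 21/10*b - 11/5*c - 3/10}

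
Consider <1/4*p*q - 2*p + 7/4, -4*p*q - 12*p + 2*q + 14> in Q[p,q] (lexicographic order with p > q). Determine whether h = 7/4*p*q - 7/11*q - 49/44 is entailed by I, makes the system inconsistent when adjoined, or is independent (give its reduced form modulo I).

First compute the reduced Gröbner basis of I by Buchberger's algorithm.
f_1 = 1/4*p*q - 2*p + 7/4, LT = p*q.
f_2 = -4*p*q - 12*p + 2*q + 14, LT = p*q.

S(f_1,f_2): lcm = p*q. S = -11*p + 1/2*q + 21/2.
  leading term p: no divisor's leading term divides it; move -11*p to the remainder.
  leading term q: no divisor's leading term divides it; move 1/2*q to the remainder.
  leading term 1: no divisor's leading term divides it; move 21/2 to the remainder.
  remainder -11*p + 1/2*q + 21/2 ≠ 0; add k_3 = -11*p + 1/2*q + 21/2 to the basis.

S(f_1,k_3): lcm = p*q. S = -8*p + 1/22*q**2 + 21/22*q + 7.
  leading term p: subtract (8/11)·k_3 from -8*p + 1/22*q**2 + 21/22*q + 7 → 1/22*q**2 + 13/22*q - 7/11
  leading term q**2: no divisor's leading term divides it; move 1/22*q**2 to the remainder.
  leading term q: no divisor's leading term divides it; move 13/22*q to the remainder.
  leading term 1: no divisor's leading term divides it; move -7/11 to the remainder.
  remainder 1/22*q**2 + 13/22*q - 7/11 ≠ 0; add k_4 = 1/22*q**2 + 13/22*q - 7/11 to the basis.

The other S-polynomials (S(f_2,k_3), S(f_1,k_4), S(f_2,k_4), S(k_3,k_4)) all reduce to 0 modulo the current basis, so we have a Gröbner basis.
Inter-reduce: drop elements whose leading term is divisible by another's, tail-reduce, and make monic.
Reduced Gröbner basis: {p - 1/22*q - 21/22, q**2 + 13*q - 14}.
Label its elements g_1 = p - 1/22*q - 21/22, g_2 = q**2 + 13*q - 14.

Reduce h = 7/4*p*q - 7/11*q - 49/44 modulo G:
  leading term p*q: subtract (7/4*q)·g_1 from 7/4*p*q - 7/11*q - 49/44 → 7/88*q**2 + 91/88*q - 49/44
  leading term q**2: subtract (7/88)·g_2 from 7/88*q**2 + 91/88*q - 49/44 → 0
  normal form = 0.
Since the normal form is 0, h ∈ I.

The remainder on division by a Gröbner basis is unique — it is the normal form.

7/4*p*q - 7/11*q - 49/44 lies in I (it reduces to 0).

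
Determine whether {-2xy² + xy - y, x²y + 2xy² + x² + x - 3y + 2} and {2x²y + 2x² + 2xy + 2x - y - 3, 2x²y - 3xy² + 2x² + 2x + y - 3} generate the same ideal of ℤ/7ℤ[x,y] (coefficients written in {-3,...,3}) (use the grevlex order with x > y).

Yes, the ideals are equal.

Two ideals are equal iff their reduced Gröbner bases coincide (the reduced basis is unique for a fixed ordering).
Buchberger on the first generating set:
f_1 = -2xy² + xy - y, LT = xy².
f_2 = x²y + 2xy² + x² + x - 3y + 2, LT = x²y.

S(f_1,f_2): lcm = x²y². S = -2xy³ + 2x²y + 3xy + 3y² - 2y.
  reduce S modulo (f_1, f_2):
  remainder -2x² - 3xy - 3y² - 2x + 3y + 3 ≠ 0; add g_3 = -2x² - 3xy - 3y² - 2x + 3y + 3 to the basis.

S(f_1,g_3): lcm = x²y². S = 2xy³ + 2y⁴ + 3x²y - xy² - 2y³ - 3xy - 2y².
  reduce S modulo (f_1, f_2, g_3):
  remainder 2y⁴ - 2y³ + 2xy - 2y² - 3y ≠ 0; add g_4 = 2y⁴ - 2y³ + 2xy - 2y² - 3y to the basis.

S(f_2,g_3): lcm = x²y. S = -3xy² + 2y³ + x² - xy - 2y² + x + 2y + 2.
  reduce S modulo (f_1, f_2, g_3, g_4):
  remainder 2y³ + 3xy - 2y ≠ 0; add g_5 = 2y³ + 3xy - 2y to the basis.

The other S-polynomials (S(f_1,g_4), S(f_2,g_4), S(g_3,g_4), S(f_1,g_5), S(f_2,g_5), S(g_3,g_5), S(g_4,g_5)) all reduce to 0 modulo the current basis, so we have a Gröbner basis.
Inter-reduce: drop elements whose leading term is divisible by another's, tail-reduce, and make monic.
Reduced Gröbner basis: {xy² + 3xy - 3y, y³ - 2xy - y, x² - 2xy - 2y² + x + 2y + 2}.

Buchberger on the second generating set:
h_1 = 2x²y + 2x² + 2xy + 2x - y - 3, LT = x²y.
h_2 = 2x²y - 3xy² + 2x² + 2x + y - 3, LT = x²y.

S(h_1,h_2): lcm = x²y. S = -2xy² + xy - y.
  reduce S modulo (h_1, h_2):
  remainder -2xy² + xy - y ≠ 0; add k_3 = -2xy² + xy - y to the basis.

S(h_1,k_3): lcm = x²y². S = -2x²y + xy² - 3xy + 3y² + 2y.
  reduce S modulo (h_1, h_2, k_3):
  remainder 2x² + 3xy + 3y² + 2x - 3y - 3 ≠ 0; add k_4 = 2x² + 3xy + 3y² + 2x - 3y - 3 to the basis.

S(h_1,k_4): lcm = x²y. S = 2xy² + 2y³ + x² - 2y² + x + y + 2.
  reduce S modulo (h_1, h_2, k_3, k_4):
  remainder 2y³ + 3xy - 2y ≠ 0; add k_5 = 2y³ + 3xy - 2y to the basis.

The other S-polynomials (S(h_2,k_3), S(h_2,k_4), S(k_3,k_4), S(h_1,k_5), S(h_2,k_5), S(k_3,k_5), S(k_4,k_5)) all reduce to 0 modulo the current basis, so we have a Gröbner basis.
Inter-reduce: drop elements whose leading term is divisible by another's, tail-reduce, and make monic.
Reduced Gröbner basis: {xy² + 3xy - 3y, y³ - 2xy - y, x² - 2xy - 2y² + x + 2y + 2}.

The two bases agree; hence the ideals are identical.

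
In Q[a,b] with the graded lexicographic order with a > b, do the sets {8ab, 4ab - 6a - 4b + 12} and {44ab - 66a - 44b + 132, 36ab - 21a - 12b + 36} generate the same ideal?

No, the ideals differ.

For a fixed monomial order, each ideal has a unique reduced Gröbner basis; comparing bases decides equality.
Buchberger on the first generating set:
f_1 = 8ab, LT = ab.
f_2 = 4ab - 6a - 4b + 12, LT = ab.

S(f_1,f_2): lcm = ab. S = \tfrac{3}{2}a + b - 3.
  leading term a: no divisor's leading term divides it; move \tfrac{3}{2}a to the remainder.
  leading term b: no divisor's leading term divides it; move b to the remainder.
  leading term 1: no divisor's leading term divides it; move -3 to the remainder.
  remainder \tfrac{3}{2}a + b - 3 ≠ 0; add g_3 = \tfrac{3}{2}a + b - 3 to the basis.

S(f_1,g_3): lcm = ab. S = -\tfrac{2}{3}b^{2} + 2b.
  leading term b^{2}: no divisor's leading term divides it; move -\tfrac{2}{3}b^{2} to the remainder.
  leading term b: no divisor's leading term divides it; move 2b to the remainder.
  remainder -\tfrac{2}{3}b^{2} + 2b ≠ 0; add g_4 = -\tfrac{2}{3}b^{2} + 2b to the basis.

S(f_2,g_3): lcm = ab. S = -\tfrac{2}{3}b^{2} - \tfrac{3}{2}a + b + 3.
  leading term b^{2}: subtract (1)·g_4 from -\tfrac{2}{3}b^{2} - \tfrac{3}{2}a + b + 3 → -\tfrac{3}{2}a - b + 3
  leading term a: subtract (-1)·g_3 from -\tfrac{3}{2}a - b + 3 → 0
  remainder 0.

S(f_1,g_4): lcm = ab^{2}. S = 3ab.
  leading term ab: subtract (\tfrac{3}{8})·f_1 from 3ab → 0
  remainder 0.

S(f_2,g_4): lcm = ab^{2}. S = \tfrac{3}{2}ab - b^{2} + 3b.
  leading term ab: subtract (\tfrac{3}{16})·f_1 from \tfrac{3}{2}ab - b^{2} + 3b → -b^{2} + 3b
  leading term b^{2}: subtract (\tfrac{3}{2})·g_4 from -b^{2} + 3b → 0
  remainder 0.

S(g_3,g_4): leading monomials are coprime, so the S-polynomial reduces to 0 (Buchberger's first criterion).
Every S-polynomial of the final basis reduces to 0, so we have a Gröbner basis.
Inter-reduce: drop elements whose leading term is divisible by another's, tail-reduce, and make monic.
Reduced Gröbner basis: {b^{2} - 3b, a + \tfrac{2}{3}b - 2}.

Buchberger on the second generating set:
h_1 = 44ab - 66a - 44b + 132, LT = ab.
h_2 = 36ab - 21a - 12b + 36, LT = ab.

S(h_1,h_2): lcm = ab. S = -\tfrac{11}{12}a - \tfrac{2}{3}b + 2.
  leading term a: no divisor's leading term divides it; move -\tfrac{11}{12}a to the remainder.
  leading term b: no divisor's leading term divides it; move -\tfrac{2}{3}b to the remainder.
  leading term 1: no divisor's leading term divides it; move 2 to the remainder.
  remainder -\tfrac{11}{12}a - \tfrac{2}{3}b + 2 ≠ 0; add k_3 = -\tfrac{11}{12}a - \tfrac{2}{3}b + 2 to the basis.

S(h_1,k_3): lcm = ab. S = -\tfrac{8}{11}b^{2} - \tfrac{3}{2}a + \tfrac{13}{11}b + 3.
  leading term b^{2}: no divisor's leading term divides it; move -\tfrac{8}{11}b^{2} to the remainder.
  leading term a: subtract (\tfrac{18}{11})·k_3 from -\tfrac{3}{2}a + \tfrac{13}{11}b + 3 → \tfrac{25}{11}b - \tfrac{3}{11}
  leading term b: no divisor's leading term divides it; move \tfrac{25}{11}b to the remainder.
  leading term 1: no divisor's leading term divides it; move -\tfrac{3}{11} to the remainder.
  remainder -\tfrac{8}{11}b^{2} + \tfrac{25}{11}b - \tfrac{3}{11} ≠ 0; add k_4 = -\tfrac{8}{11}b^{2} + \tfrac{25}{11}b - \tfrac{3}{11} to the basis.

S(h_2,k_3): lcm = ab. S = -\tfrac{8}{11}b^{2} - \tfrac{7}{12}a + \tfrac{61}{33}b + 1.
  leading term b^{2}: subtract (1)·k_4 from -\tfrac{8}{11}b^{2} - \tfrac{7}{12}a + \tfrac{61}{33}b + 1 → -\tfrac{7}{12}a - \tfrac{14}{33}b + \tfrac{14}{11}
  leading term a: subtract (\tfrac{7}{11})·k_3 from -\tfrac{7}{12}a - \tfrac{14}{33}b + \tfrac{14}{11} → 0
  remainder 0.

S(h_1,k_4): lcm = ab^{2}. S = \tfrac{13}{8}ab - b^{2} - \tfrac{3}{8}a + 3b.
  leading term ab: subtract (\tfrac{13}{352})·h_1 from \tfrac{13}{8}ab - b^{2} - \tfrac{3}{8}a + 3b → -b^{2} + \tfrac{33}{16}a + \tfrac{37}{8}b - \tfrac{39}{8}
  leading term b^{2}: subtract (\tfrac{11}{8})·k_4 from -b^{2} + \tfrac{33}{16}a + \tfrac{37}{8}b - \tfrac{39}{8} → \tfrac{33}{16}a + \tfrac{3}{2}b - \tfrac{9}{2}
  leading term a: subtract (-\tfrac{9}{4})·k_3 from \tfrac{33}{16}a + \tfrac{3}{2}b - \tfrac{9}{2} → 0
  remainder 0.

S(h_2,k_4): lcm = ab^{2}. S = \tfrac{61}{24}ab - \tfrac{1}{3}b^{2} - \tfrac{3}{8}a + b.
  leading term ab: subtract (\tfrac{61}{1056})·h_1 from \tfrac{61}{24}ab - \tfrac{1}{3}b^{2} - \tfrac{3}{8}a + b → -\tfrac{1}{3}b^{2} + \tfrac{55}{16}a + \tfrac{85}{24}b - \tfrac{61}{8}
  leading term b^{2}: subtract (\tfrac{11}{24})·k_4 from -\tfrac{1}{3}b^{2} + \tfrac{55}{16}a + \tfrac{85}{24}b - \tfrac{61}{8} → \tfrac{55}{16}a + \tfrac{5}{2}b - \tfrac{15}{2}
  leading term a: subtract (-\tfrac{15}{4})·k_3 from \tfrac{55}{16}a + \tfrac{5}{2}b - \tfrac{15}{2} → 0
  remainder 0.

S(k_3,k_4): leading monomials are coprime, so the S-polynomial reduces to 0 (Buchberger's first criterion).
Every S-polynomial of the final basis reduces to 0, so we have a Gröbner basis.
Inter-reduce: drop elements whose leading term is divisible by another's, tail-reduce, and make monic.
Reduced Gröbner basis: {b^{2} - \tfrac{25}{8}b + \tfrac{3}{8}, a + \tfrac{8}{11}b - \tfrac{24}{11}}.

Since the reduced bases disagree, the two ideals are not the same.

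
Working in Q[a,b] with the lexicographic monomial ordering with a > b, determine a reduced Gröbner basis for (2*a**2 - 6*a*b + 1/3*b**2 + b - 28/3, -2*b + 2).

f_1 = 2*a**2 - 6*a*b + 1/3*b**2 + b - 28/3, LT = a**2.
f_2 = -2*b + 2, LT = b.

The S-polynomials (S(f_1,f_2)) all reduce to 0 modulo the current basis, so we have a Gröbner basis.

G = {a**2 - 3*a - 4, b - 1}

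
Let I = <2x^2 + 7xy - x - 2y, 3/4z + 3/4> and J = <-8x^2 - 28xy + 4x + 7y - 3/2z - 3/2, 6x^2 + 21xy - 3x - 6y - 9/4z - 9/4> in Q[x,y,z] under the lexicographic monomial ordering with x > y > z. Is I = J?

Since reduced Gröbner bases are canonical representatives of ideals under a given ordering, it suffices to compute and compare them.
Buchberger on the first generating set:
f_1 = 2x^2 + 7xy - x - 2y, LT = x^2.
f_2 = 3/4z + 3/4, LT = z.

The S-polynomials (S(f_1,f_2)) all reduce to 0 modulo the current basis, so we have a Gröbner basis.
Inter-reduce: drop elements whose leading term is divisible by another's, tail-reduce, and make monic.
Reduced Gröbner basis: {x^2 + 7/2xy - 1/2x - y, z + 1}.

Buchberger on the second generating set:
h_1 = -8x^2 - 28xy + 4x + 7y - 3/2z - 3/2, LT = x^2.
h_2 = 6x^2 + 21xy - 3x - 6y - 9/4z - 9/4, LT = x^2.

S(h_1,h_2): lcm = x^2. S = 1/8y + 9/16z + 9/16.
  reduce S modulo (h_1, h_2):
  remainder 1/8y + 9/16z + 9/16 ≠ 0; add k_3 = 1/8y + 9/16z + 9/16 to the basis.

The other S-polynomials (S(h_1,k_3), S(h_2,k_3)) all reduce to 0 modulo the current basis, so we have a Gröbner basis.
Inter-reduce: drop elements whose leading term is divisible by another's, tail-reduce, and make monic.
Reduced Gröbner basis: {x^2 - 63/4xz - 65/4x + 33/8z + 33/8, y + 9/2z + 9/2}.

Since the reduced bases disagree, the two ideals are not the same.

No, the ideals differ.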